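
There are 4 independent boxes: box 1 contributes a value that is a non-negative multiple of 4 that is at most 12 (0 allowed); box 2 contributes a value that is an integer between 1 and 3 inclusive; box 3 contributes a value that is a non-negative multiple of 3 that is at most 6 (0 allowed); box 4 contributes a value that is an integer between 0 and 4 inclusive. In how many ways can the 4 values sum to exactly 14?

11

The generating function for the choices is (1 + z⁴ + z⁸ + z¹²)·(z + z² + z³)·(1 + z³ + z⁶)·(1 + z + z² + z³ + z⁴); the count is [z¹⁴].
(1 + z⁴ + z⁸ + z¹²) has coefficients 1,0,0,0,1,0,0,0,1,0,0,0,1 for degrees 0…12.
(z + z² + z³) has coefficients 0,1,1,1,0,0,0,0,0,0,0,0,0,0,0 for degrees 0…14.
Multiplying by (1 + z³ + z⁶) gives running coefficients 0,1,1,1,1,1,1,1,1,1,0,0,0,0,0 for degrees 0…14.
Finally multiplying by (1 + z + z² + z³ + z⁴), the product of all factors after the first has coefficients 0,1,2,3,4,5,5,5,5,5,4,3,2,1,0 for degrees 0…14.
[z¹⁴] = 1·0 + 1·4 + 1·5 + 1·2 = 11.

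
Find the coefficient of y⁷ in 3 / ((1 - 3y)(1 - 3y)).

52488

The denominator gives the recurrence a_n = 6a_(n−1) − 9a_(n−2) for n ≥ 2; the numerator fixes a_0 = 3, a_1 = 18.
Iterating: 3, 18, 81, 324, 1215, 4374, 15309, 52488, so a_7 = 52488.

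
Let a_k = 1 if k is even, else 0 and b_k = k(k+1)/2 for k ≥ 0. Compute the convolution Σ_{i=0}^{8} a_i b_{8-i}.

Write out a_i and b_{8-i} for i = 0,…,8 and sum the products.
Σ = 1·36 + 0·28 + 1·21 + 0·15 + 1·10 + 0·6 + 1·3 + 0·1 + 1·0 = 70.

70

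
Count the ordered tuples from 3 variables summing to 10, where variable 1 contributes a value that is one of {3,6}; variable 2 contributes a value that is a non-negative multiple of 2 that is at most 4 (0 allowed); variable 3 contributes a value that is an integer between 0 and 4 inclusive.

4

The generating function for the choices is (q³ + q⁶)·(1 + q² + q⁴)·(1 + q + q² + q³ + q⁴); the count is [q¹⁰].
(q³ + q⁶) has coefficients 0,0,0,1,0,0,1 for degrees 0…6.
(1 + q² + q⁴) has coefficients 1,0,1,0,1,0,0,0,0,0,0 for degrees 0…10.
Finally multiplying by (1 + q + q² + q³ + q⁴), the product of all factors after the first has coefficients 1,1,2,2,3,2,2,1,1,0,0 for degrees 0…10.
[q¹⁰] = 1·1 + 1·3 = 4.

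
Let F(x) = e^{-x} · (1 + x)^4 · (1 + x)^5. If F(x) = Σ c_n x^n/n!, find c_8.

The EGF product rule gives c_8 = Σ_{k_1+k_2+k_3=8} C(8; k_1,k_2,k_3) · ∏ g_i(k_i), where e^{-x} gives (-1)^k; (1+x)^4 gives the falling factorial (4)_k; (1+x)^5 gives the falling factorial (5)_k.
g_1(k) for k = 0…8: 1, -1, 1, -1, 1, -1, 1, -1, 1.
g_2(k) for k = 0…8: 1, 4, 12, 24, 24, 0, 0, 0, 0.
g_3(k) for k = 0…8: 1, 5, 20, 60, 120, 120, 0, 0, 0.
First combine the last two factors: h(k) = Σ_j C(k,j)·g_2(j)·g_3(k−j) for k = 0…8: 1, 9, 72, 504, 3024, 15120, 60480, 181440, 362880.
c_8 = Σ_k C(8,k)·g_1(k)·h(8−k) = 1·1·362880 + 8·(-1)·181440 + 28·1·60480 + 56·(-1)·15120 + 70·1·3024 + 56·(-1)·504 + 28·1·72 + 8·(-1)·9 + 1·1·1 = 362880 − 1451520 + 1693440 − 846720 + 211680 − 28224 + 2016 − 72 + 1 = -56519.

-56519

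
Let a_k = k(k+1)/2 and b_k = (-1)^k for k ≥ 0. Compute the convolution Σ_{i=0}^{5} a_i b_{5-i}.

This is [x^5] in the product of the two ordinary generating functions.
Σ = 0·(-1) + 1·1 + 3·(-1) + 6·1 + 10·(-1) + 15·1 = 9.

9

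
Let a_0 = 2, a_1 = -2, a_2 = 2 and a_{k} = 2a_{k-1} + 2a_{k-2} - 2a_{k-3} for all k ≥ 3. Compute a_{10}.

The ordinary generating function has denominator 1 - 2q - 2q^2 + 2q^3.
Iterating the recurrence: a_0,…,a_{10} = 2, -2, 2, -4, 0, -12, -16, -56, -120, -320, -768.

-768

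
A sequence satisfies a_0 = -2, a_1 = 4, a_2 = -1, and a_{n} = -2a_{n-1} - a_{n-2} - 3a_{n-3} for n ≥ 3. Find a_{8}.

The ordinary generating function has denominator 1 + 2y + y^2 + 3y^3.
Iterating the recurrence: a_0,…,a_{8} = -2, 4, -1, 4, -19, 37, -67, 154, -352.

-352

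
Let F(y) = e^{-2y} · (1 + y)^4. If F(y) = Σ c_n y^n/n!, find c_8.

The EGF product rule gives c_8 = Σ_{k_1+k_2=8} C(8; k_1,k_2) · ∏ g_i(k_i), where e^{-2y} gives (-2)^k; (1+y)^4 gives the falling factorial (4)_k.
g_1(k) for k = 0…8: 1, -2, 4, -8, 16, -32, 64, -128, 256.
g_2(k) for k = 0…8: 1, 4, 12, 24, 24, 0, 0, 0, 0.
c_8 = Σ_k C(8,k)·g_1(k)·g_2(8−k) = 70·16·24 + 56·(-32)·24 + 28·64·12 + 8·(-128)·4 + 1·256·1 = 26880 − 43008 + 21504 − 4096 + 256 = 1536.

1536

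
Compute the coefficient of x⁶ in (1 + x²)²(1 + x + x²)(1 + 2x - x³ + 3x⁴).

(1 + x²)² has coefficients 1,0,2,0,1 for degrees 0…4.
(1 + x + x²) has coefficients 1,1,1,0,0,0,0 for degrees 0…6.
Finally multiplying by (1 + 2x - x³ + 3x⁴), the product of all factors after the first has coefficients 1,3,3,1,2,2,3 for degrees 0…6.
[x⁶] = 1·3 + 2·2 + 1·3 = 10.

10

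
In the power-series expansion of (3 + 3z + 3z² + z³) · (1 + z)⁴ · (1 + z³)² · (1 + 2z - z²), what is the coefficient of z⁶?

203

(3 + 3z + 3z² + z³) has coefficients 3,3,3,1 for degrees 0…3.
(1 + z)⁴ has coefficients 1,4,6,4,1,0,0 for degrees 0…6.
Multiplying by (1 + z³)² gives running coefficients 1,4,6,6,9,12,9 for degrees 0…6.
Finally multiplying by (1 + 2z - z²), the product of all factors after the first has coefficients 1,6,13,14,15,24,24 for degrees 0…6.
[z⁶] = 3·24 + 3·24 + 3·15 + 1·14 = 203.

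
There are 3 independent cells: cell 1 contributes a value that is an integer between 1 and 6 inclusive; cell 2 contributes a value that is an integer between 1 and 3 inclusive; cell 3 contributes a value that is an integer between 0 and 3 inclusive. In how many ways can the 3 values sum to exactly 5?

9

The generating function for the choices is (t + t² + t³ + t⁴ + t⁵ + t⁶)·(t + t² + t³)·(1 + t + t² + t³); the count is [t⁵].
(t + t² + t³ + t⁴ + t⁵ + t⁶) has coefficients 0,1,1,1,1,1 for degrees 0…5.
(t + t² + t³) has coefficients 0,1,1,1,0,0 for degrees 0…5.
Finally multiplying by (1 + t + t² + t³), the product of all factors after the first has coefficients 0,1,2,3,3,2 for degrees 0…5.
[t⁵] = 1·3 + 1·3 + 1·2 + 1·1 + 1·0 = 9.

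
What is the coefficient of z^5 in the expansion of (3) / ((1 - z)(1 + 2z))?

-63

Partial fractions give a closed form: a_n = (1)·1^n + (2)·(-2)^n.
At n = 5: a_5 = -63.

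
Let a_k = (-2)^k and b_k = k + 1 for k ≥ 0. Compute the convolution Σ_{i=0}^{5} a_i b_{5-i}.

-12

This is [x^5] in the product of the two ordinary generating functions.
Σ = 1·6 − 2·5 + 4·4 − 8·3 + 16·2 − 32·1 = -12.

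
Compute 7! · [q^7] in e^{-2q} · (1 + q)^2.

-576

The EGF product rule gives c_7 = Σ_{k_1+k_2=7} C(7; k_1,k_2) · ∏ g_i(k_i), where e^{-2q} gives (-2)^k; (1+q)^2 gives the falling factorial (2)_k.
g_1(k) for k = 0…7: 1, -2, 4, -8, 16, -32, 64, -128.
g_2(k) for k = 0…7: 1, 2, 2, 0, 0, 0, 0, 0.
c_7 = Σ_k C(7,k)·g_1(k)·g_2(7−k) = 21·(-32)·2 + 7·64·2 + 1·(-128)·1 = −1344 + 896 − 128 = -576.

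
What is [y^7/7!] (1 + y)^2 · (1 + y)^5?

5040

The EGF product rule gives c_7 = Σ_{k_1+k_2=7} C(7; k_1,k_2) · ∏ g_i(k_i), where (1+y)^2 gives the falling factorial (2)_k; (1+y)^5 gives the falling factorial (5)_k.
g_1(k) for k = 0…7: 1, 2, 2, 0, 0, 0, 0, 0.
g_2(k) for k = 0…7: 1, 5, 20, 60, 120, 120, 0, 0.
c_7 = Σ_k C(7,k)·g_1(k)·g_2(7−k) = 21·2·120 = 5040.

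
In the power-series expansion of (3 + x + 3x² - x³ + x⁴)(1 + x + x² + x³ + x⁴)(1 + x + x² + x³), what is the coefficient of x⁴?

(3 + x + 3x² - x³ + x⁴) has coefficients 3,1,3,-1,1 for degrees 0…4.
(1 + x + x² + x³ + x⁴) has coefficients 1,1,1,1,1 for degrees 0…4.
Finally multiplying by (1 + x + x² + x³), the product of all factors after the first has coefficients 1,2,3,4,4 for degrees 0…4.
[x⁴] = 3·4 + 1·4 + 3·3 − 1·2 + 1·1 = 24.

24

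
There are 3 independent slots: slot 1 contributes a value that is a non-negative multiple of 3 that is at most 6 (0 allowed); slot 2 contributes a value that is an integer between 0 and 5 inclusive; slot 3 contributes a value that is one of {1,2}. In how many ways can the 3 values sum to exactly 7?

4

The generating function for the choices is (1 + z^3 + z^6)·(1 + z + z^2 + z^3 + z^4 + z^5)·(z + z^2); the count is [z^7].
(1 + z^3 + z^6) has coefficients 1,0,0,1,0,0,1 for degrees 0…6.
(1 + z + z^2 + z^3 + z^4 + z^5) has coefficients 1,1,1,1,1,1,0,0 for degrees 0…7.
Finally multiplying by (z + z^2), the product of all factors after the first has coefficients 0,1,2,2,2,2,2,1 for degrees 0…7.
[z^7] = 1·1 + 1·2 + 1·1 = 4.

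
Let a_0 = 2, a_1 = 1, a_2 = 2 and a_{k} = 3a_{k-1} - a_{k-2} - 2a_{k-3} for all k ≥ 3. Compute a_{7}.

The ordinary generating function has denominator 1 - 3t + t^2 + 2t^3.
Iterating the recurrence: a_0,…,a_{7} = 2, 1, 2, 1, -1, -8, -25, -65.

-65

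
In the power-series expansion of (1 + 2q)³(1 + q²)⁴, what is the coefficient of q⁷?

72

(1 + 2q)³ has coefficients 1,6,12,8 for degrees 0…3.
(1 + q²)⁴ has coefficients 1,0,4,0,6,0,4,0 for degrees 0…7.
[q⁷] = 1·0 + 6·4 + 12·0 + 8·6 = 72.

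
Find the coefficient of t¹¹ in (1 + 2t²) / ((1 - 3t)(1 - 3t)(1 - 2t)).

The denominator gives the recurrence a_n = 8a_(n−1) − 21a_(n−2) + 18a_(n−3) for n ≥ 3; the numerator fixes a_0 = 1, a_1 = 8, a_2 = 45.
Iterating: 1, 8, 45, 210, 879, 3432, 12777, 45966, 161187, 554196, 1876029, 6271482, so a_11 = 6271482.

6271482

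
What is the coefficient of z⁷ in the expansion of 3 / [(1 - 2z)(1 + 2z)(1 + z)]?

-255

The denominator gives the recurrence a_n = −a_(n−1) + 4a_(n−2) + 4a_(n−3) for n ≥ 3; the numerator fixes a_0 = 3, a_1 = -3, a_2 = 15.
Iterating: 3, -3, 15, -15, 63, -63, 255, -255, so a_7 = -255.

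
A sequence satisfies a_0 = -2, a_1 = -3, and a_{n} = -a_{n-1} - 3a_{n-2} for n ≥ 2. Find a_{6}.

54

The ordinary generating function has denominator 1 + q + 3q^2.
Iterating the recurrence: a_0,…,a_{6} = -2, -3, 9, 0, -27, 27, 54.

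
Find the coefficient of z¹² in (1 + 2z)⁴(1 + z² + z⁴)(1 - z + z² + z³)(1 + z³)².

(1 + 2z)⁴ has coefficients 1,8,24,32,16 for degrees 0…4.
(1 + z² + z⁴) has coefficients 1,0,1,0,1,0,0,0,0,0,0,0,0 for degrees 0…12.
Multiplying by (1 - z + z² + z³) gives running coefficients 1,-1,2,0,2,0,1,1,0,0,0,0,0 for degrees 0…12.
Finally multiplying by (1 + z³)², the product of all factors after the first has coefficients 1,-1,2,2,0,4,2,4,2,2,4,0,1 for degrees 0…12.
[z¹²] = 1·1 + 8·0 + 24·4 + 32·2 + 16·2 = 193.

193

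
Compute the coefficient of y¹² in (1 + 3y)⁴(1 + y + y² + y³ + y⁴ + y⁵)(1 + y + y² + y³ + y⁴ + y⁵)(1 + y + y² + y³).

(1 + 3y)⁴ has coefficients 1,12,54,108,81 for degrees 0…4.
(1 + y + y² + y³ + y⁴ + y⁵) has coefficients 1,1,1,1,1,1,0,0,0,0,0,0,0 for degrees 0…12.
Multiplying by (1 + y + y² + y³ + y⁴ + y⁵) gives running coefficients 1,2,3,4,5,6,5,4,3,2,1,0,0 for degrees 0…12.
Finally multiplying by (1 + y + y² + y³), the product of all factors after the first has coefficients 1,3,6,10,14,18,20,20,18,14,10,6,3 for degrees 0…12.
[y¹²] = 1·3 + 12·6 + 54·10 + 108·14 + 81·18 = 3585.

3585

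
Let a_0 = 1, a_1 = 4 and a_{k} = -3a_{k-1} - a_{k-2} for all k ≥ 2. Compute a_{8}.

-4325

The ordinary generating function has denominator 1 + 3x + x^2.
Iterating the recurrence: a_0,…,a_{8} = 1, 4, -13, 35, -92, 241, -631, 1652, -4325.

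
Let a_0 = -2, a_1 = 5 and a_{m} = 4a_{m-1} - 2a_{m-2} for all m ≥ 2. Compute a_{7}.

11800

The ordinary generating function has denominator 1 - 4t + 2t^2.
Iterating the recurrence: a_0,…,a_{7} = -2, 5, 24, 86, 296, 1012, 3456, 11800.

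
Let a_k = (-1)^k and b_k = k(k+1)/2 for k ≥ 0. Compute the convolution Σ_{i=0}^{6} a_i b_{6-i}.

12

The convolution is the t^6 coefficient of A(t)B(t).
Σ = 1·21 − 1·15 + 1·10 − 1·6 + 1·3 − 1·1 + 1·0 = 12.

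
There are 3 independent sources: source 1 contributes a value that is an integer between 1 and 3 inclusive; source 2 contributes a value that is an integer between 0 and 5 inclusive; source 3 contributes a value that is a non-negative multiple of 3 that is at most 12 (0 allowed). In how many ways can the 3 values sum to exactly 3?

3

The generating function for the choices is (y + y² + y³)·(1 + y + y² + y³ + y⁴ + y⁵)·(1 + y³ + y⁶ + y⁹ + y¹²); the count is [y³].
(y + y² + y³) has coefficients 0,1,1,1 for degrees 0…3.
(1 + y + y² + y³ + y⁴ + y⁵) has coefficients 1,1,1,1 for degrees 0…3.
Finally multiplying by (1 + y³ + y⁶ + y⁹ + y¹²), the product of all factors after the first has coefficients 1,1,1,2 for degrees 0…3.
[y³] = 1·1 + 1·1 + 1·1 = 3.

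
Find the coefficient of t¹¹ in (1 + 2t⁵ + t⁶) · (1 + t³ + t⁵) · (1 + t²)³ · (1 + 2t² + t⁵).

(1 + 2t⁵ + t⁶) has coefficients 1,0,0,0,0,2,1 for degrees 0…6.
(1 + t³ + t⁵) has coefficients 1,0,0,1,0,1,0,0,0,0,0,0 for degrees 0…11.
Multiplying by (1 + t²)³ gives running coefficients 1,0,3,1,3,4,1,6,0,4,0,1 for degrees 0…11.
Finally multiplying by (1 + 2t² + t⁵), the product of all factors after the first has coefficients 1,0,5,1,9,7,7,17,3,19,4,10 for degrees 0…11.
[t¹¹] = 1·10 + 2·7 + 1·7 = 31.

31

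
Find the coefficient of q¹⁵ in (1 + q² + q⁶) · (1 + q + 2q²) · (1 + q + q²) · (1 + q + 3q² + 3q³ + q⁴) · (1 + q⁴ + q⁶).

(1 + q² + q⁶) has coefficients 1,0,1,0,0,0,1 for degrees 0…6.
(1 + q + 2q²) has coefficients 1,1,2,0,0,0,0,0,0,0,0,0,0,0,0,0 for degrees 0…15.
Multiplying by (1 + q + q²) gives running coefficients 1,2,4,3,2,0,0,0,0,0,0,0,0,0,0,0 for degrees 0…15.
Multiplying by (1 + q + 3q² + 3q³ + q⁴) gives running coefficients 1,3,9,16,24,25,19,9,2,0,0,0,0,0,0,0 for degrees 0…15.
Finally multiplying by (1 + q⁴ + q⁶), the product of all factors after the first has coefficients 1,3,9,16,25,28,29,28,35,41,43,34,21,9,2,0 for degrees 0…15.
[q¹⁵] = 1·0 + 1·9 + 1·41 = 50.

50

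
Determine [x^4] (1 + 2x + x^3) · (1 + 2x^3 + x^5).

(1 + 2x + x^3) has coefficients 1,2,0,1 for degrees 0…3.
(1 + 2x^3 + x^5) has coefficients 1,0,0,2,0 for degrees 0…4.
[x^4] = 1·0 + 2·2 + 1·0 = 4.

4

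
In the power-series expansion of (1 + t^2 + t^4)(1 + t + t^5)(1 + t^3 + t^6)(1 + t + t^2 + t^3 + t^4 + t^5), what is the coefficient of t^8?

(1 + t^2 + t^4) has coefficients 1,0,1,0,1 for degrees 0…4.
(1 + t + t^5) has coefficients 1,1,0,0,0,1,0,0,0 for degrees 0…8.
Multiplying by (1 + t^3 + t^6) gives running coefficients 1,1,0,1,1,1,1,1,1 for degrees 0…8.
Finally multiplying by (1 + t + t^2 + t^3 + t^4 + t^5), the product of all factors after the first has coefficients 1,2,2,3,4,5,5,5,6 for degrees 0…8.
[t^8] = 1·6 + 1·5 + 1·4 = 15.

15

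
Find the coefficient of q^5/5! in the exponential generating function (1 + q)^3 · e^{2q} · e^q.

The EGF product rule gives c_5 = Σ_{k_1+k_2+k_3=5} C(5; k_1,k_2,k_3) · ∏ g_i(k_i), where (1+q)^3 gives the falling factorial (3)_k; e^{2q} gives (2)^k; e^q gives (1)^k.
g_1(k) for k = 0…5: 1, 3, 6, 6, 0, 0.
g_2(k) for k = 0…5: 1, 2, 4, 8, 16, 32.
g_3(k) for k = 0…5: 1, 1, 1, 1, 1, 1.
First combine the last two factors: h(k) = Σ_j C(k,j)·g_2(j)·g_3(k−j) for k = 0…5: 1, 3, 9, 27, 81, 243.
c_5 = Σ_k C(5,k)·g_1(k)·h(5−k) = 1·1·243 + 5·3·81 + 10·6·27 + 10·6·9 = 243 + 1215 + 1620 + 540 = 3618.

3618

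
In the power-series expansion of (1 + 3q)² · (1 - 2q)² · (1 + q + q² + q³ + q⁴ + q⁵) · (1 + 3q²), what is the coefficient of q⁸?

(1 + 3q)² has coefficients 1,6,9 for degrees 0…2.
(1 - 2q)² has coefficients 1,-4,4,0,0,0,0,0,0 for degrees 0…8.
Multiplying by (1 + q + q² + q³ + q⁴ + q⁵) gives running coefficients 1,-3,1,1,1,1,0,4,0 for degrees 0…8.
Finally multiplying by (1 + 3q²), the product of all factors after the first has coefficients 1,-3,4,-8,4,4,3,7,0 for degrees 0…8.
[q⁸] = 1·0 + 6·7 + 9·3 = 69.

69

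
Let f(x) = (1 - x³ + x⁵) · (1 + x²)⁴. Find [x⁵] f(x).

(1 - x³ + x⁵) has coefficients 1,0,0,-1,0,1 for degrees 0…5.
(1 + x²)⁴ has coefficients 1,0,4,0,6,0 for degrees 0…5.
[x⁵] = 1·0 − 1·4 + 1·1 = -3.

-3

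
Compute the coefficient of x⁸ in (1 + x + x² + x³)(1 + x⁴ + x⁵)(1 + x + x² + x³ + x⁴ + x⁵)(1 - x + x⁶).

(1 + x + x² + x³) has coefficients 1,1,1,1 for degrees 0…3.
(1 + x⁴ + x⁵) has coefficients 1,0,0,0,1,1,0,0,0 for degrees 0…8.
Multiplying by (1 + x + x² + x³ + x⁴ + x⁵) gives running coefficients 1,1,1,1,2,3,2,2,2 for degrees 0…8.
Finally multiplying by (1 - x + x⁶), the product of all factors after the first has coefficients 1,0,0,0,1,1,0,1,1 for degrees 0…8.
[x⁸] = 1·1 + 1·1 + 1·0 + 1·1 = 3.

3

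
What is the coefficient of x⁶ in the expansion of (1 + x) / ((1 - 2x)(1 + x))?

64

Partial fractions give a closed form: a_n = (1)·2^n.
At n = 6: a_6 = 64.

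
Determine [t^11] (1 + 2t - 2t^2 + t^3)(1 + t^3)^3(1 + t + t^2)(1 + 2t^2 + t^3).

18

(1 + 2t - 2t^2 + t^3) has coefficients 1,2,-2,1 for degrees 0…3.
(1 + t^3)^3 has coefficients 1,0,0,3,0,0,3,0,0,1,0,0 for degrees 0…11.
Multiplying by (1 + t + t^2) gives running coefficients 1,1,1,3,3,3,3,3,3,1,1,1 for degrees 0…11.
Finally multiplying by (1 + 2t^2 + t^3), the product of all factors after the first has coefficients 1,1,3,6,6,10,12,12,12,10,10,6 for degrees 0…11.
[t^11] = 1·6 + 2·10 − 2·10 + 1·12 = 18.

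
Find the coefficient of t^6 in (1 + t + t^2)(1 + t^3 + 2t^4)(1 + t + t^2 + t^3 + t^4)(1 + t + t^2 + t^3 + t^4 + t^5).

35

(1 + t + t^2) has coefficients 1,1,1 for degrees 0…2.
(1 + t^3 + 2t^4) has coefficients 1,0,0,1,2,0,0 for degrees 0…6.
Multiplying by (1 + t + t^2 + t^3 + t^4) gives running coefficients 1,1,1,2,4,3,3 for degrees 0…6.
Finally multiplying by (1 + t + t^2 + t^3 + t^4 + t^5), the product of all factors after the first has coefficients 1,2,3,5,9,12,14 for degrees 0…6.
[t^6] = 1·14 + 1·12 + 1·9 = 35.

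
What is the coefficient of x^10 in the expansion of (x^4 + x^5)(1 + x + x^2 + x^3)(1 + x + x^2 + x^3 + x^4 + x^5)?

7

(x^4 + x^5) has coefficients 0,0,0,0,1,1 for degrees 0…5.
(1 + x + x^2 + x^3) has coefficients 1,1,1,1,0,0,0,0,0,0,0 for degrees 0…10.
Finally multiplying by (1 + x + x^2 + x^3 + x^4 + x^5), the product of all factors after the first has coefficients 1,2,3,4,4,4,3,2,1,0,0 for degrees 0…10.
[x^10] = 1·3 + 1·4 = 7.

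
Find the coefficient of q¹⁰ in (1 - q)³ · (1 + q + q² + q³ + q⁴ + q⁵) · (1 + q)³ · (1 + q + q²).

(1 - q)³ has coefficients 1,-3,3,-1 for degrees 0…3.
(1 + q + q² + q³ + q⁴ + q⁵) has coefficients 1,1,1,1,1,1,0,0,0,0,0 for degrees 0…10.
Multiplying by (1 + q)³ gives running coefficients 1,4,7,8,8,8,7,4,1,0,0 for degrees 0…10.
Finally multiplying by (1 + q + q²), the product of all factors after the first has coefficients 1,5,12,19,23,24,23,19,12,5,1 for degrees 0…10.
[q¹⁰] = 1·1 − 3·5 + 3·12 − 1·19 = 3.

3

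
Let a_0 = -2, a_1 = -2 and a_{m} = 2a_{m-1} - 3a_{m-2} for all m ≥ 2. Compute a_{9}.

The ordinary generating function has denominator 1 - 2x + 3x^2.
Iterating the recurrence: a_0,…,a_{9} = -2, -2, 2, 10, 14, -2, -46, -86, -34, 190.

190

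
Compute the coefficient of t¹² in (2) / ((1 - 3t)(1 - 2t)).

Partial fractions give a closed form: a_n = (6)·3^n + (-4)·2^n.
At n = 12: a_12 = 3172262.

3172262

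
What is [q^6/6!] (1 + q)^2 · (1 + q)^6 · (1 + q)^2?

151200

The EGF product rule gives c_6 = Σ_{k_1+k_2+k_3=6} C(6; k_1,k_2,k_3) · ∏ g_i(k_i), where (1+q)^2 gives the falling factorial (2)_k; (1+q)^6 gives the falling factorial (6)_k; (1+q)^2 gives the falling factorial (2)_k.
g_1(k) for k = 0…6: 1, 2, 2, 0, 0, 0, 0.
g_2(k) for k = 0…6: 1, 6, 30, 120, 360, 720, 720.
g_3(k) for k = 0…6: 1, 2, 2, 0, 0, 0, 0.
First combine the last two factors: h(k) = Σ_j C(k,j)·g_2(j)·g_3(k−j) for k = 0…6: 1, 8, 56, 336, 1680, 6720, 20160.
c_6 = Σ_k C(6,k)·g_1(k)·h(6−k) = 1·1·20160 + 6·2·6720 + 15·2·1680 = 20160 + 80640 + 50400 = 151200.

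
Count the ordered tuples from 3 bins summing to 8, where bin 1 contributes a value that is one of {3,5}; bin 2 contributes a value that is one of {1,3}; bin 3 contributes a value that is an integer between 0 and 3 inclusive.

The generating function for the choices is (x³ + x⁵)·(x + x³)·(1 + x + x² + x³); the count is [x⁸].
(x³ + x⁵) has coefficients 0,0,0,1,0,1 for degrees 0…5.
(x + x³) has coefficients 0,1,0,1,0,0,0,0,0 for degrees 0…8.
Finally multiplying by (1 + x + x² + x³), the product of all factors after the first has coefficients 0,1,1,2,2,1,1,0,0 for degrees 0…8.
[x⁸] = 1·1 + 1·2 = 3.

3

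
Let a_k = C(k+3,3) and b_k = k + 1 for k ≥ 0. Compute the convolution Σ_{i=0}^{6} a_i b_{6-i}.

462

This is [x^6] in the product of the two ordinary generating functions.
Σ = 1·7 + 4·6 + 10·5 + 20·4 + 35·3 + 56·2 + 84·1 = 462.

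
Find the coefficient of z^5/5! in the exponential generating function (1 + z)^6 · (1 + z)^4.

The EGF product rule gives c_5 = Σ_{k_1+k_2=5} C(5; k_1,k_2) · ∏ g_i(k_i), where (1+z)^6 gives the falling factorial (6)_k; (1+z)^4 gives the falling factorial (4)_k.
g_1(k) for k = 0…5: 1, 6, 30, 120, 360, 720.
g_2(k) for k = 0…5: 1, 4, 12, 24, 24, 0.
c_5 = Σ_k C(5,k)·g_1(k)·g_2(5−k) = 5·6·24 + 10·30·24 + 10·120·12 + 5·360·4 + 1·720·1 = 720 + 7200 + 14400 + 7200 + 720 = 30240.

30240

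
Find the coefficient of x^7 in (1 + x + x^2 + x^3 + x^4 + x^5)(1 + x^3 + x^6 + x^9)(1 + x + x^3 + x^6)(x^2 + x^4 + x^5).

11

(1 + x + x^2 + x^3 + x^4 + x^5) has coefficients 1,1,1,1,1,1 for degrees 0…5.
(1 + x^3 + x^6 + x^9) has coefficients 1,0,0,1,0,0,1,0 for degrees 0…7.
Multiplying by (1 + x + x^3 + x^6) gives running coefficients 1,1,0,2,1,0,3,1 for degrees 0…7.
Finally multiplying by (x^2 + x^4 + x^5), the product of all factors after the first has coefficients 0,0,1,1,1,4,2,2 for degrees 0…7.
[x^7] = 1·2 + 1·2 + 1·4 + 1·1 + 1·1 + 1·1 = 11.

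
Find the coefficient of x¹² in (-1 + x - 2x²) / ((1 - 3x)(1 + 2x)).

-286712

The denominator gives the recurrence a_n = a_(n−1) + 6a_(n−2) for n ≥ 3; the numerator fixes a_0 = -1, a_1 = 0, a_2 = -8.
Iterating: -1, 0, -8, -8, -56, -104, -440, -1064, -3704, -10088, -32312, -92840, -286712, so a_12 = -286712.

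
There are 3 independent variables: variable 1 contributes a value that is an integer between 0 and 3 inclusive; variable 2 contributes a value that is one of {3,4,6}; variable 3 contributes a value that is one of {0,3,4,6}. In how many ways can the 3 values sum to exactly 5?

2

The generating function for the choices is (1 + y + y² + y³)·(y³ + y⁴ + y⁶)·(1 + y³ + y⁴ + y⁶); the count is [y⁵].
(1 + y + y² + y³) has coefficients 1,1,1,1 for degrees 0…3.
(y³ + y⁴ + y⁶) has coefficients 0,0,0,1,1,0 for degrees 0…5.
Finally multiplying by (1 + y³ + y⁴ + y⁶), the product of all factors after the first has coefficients 0,0,0,1,1,0 for degrees 0…5.
[y⁵] = 1·0 + 1·1 + 1·1 + 1·0 = 2.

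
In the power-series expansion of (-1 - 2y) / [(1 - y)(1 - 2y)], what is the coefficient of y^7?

-509

The denominator gives the recurrence a_n = 3a_(n−1) − 2a_(n−2) for n ≥ 2; the numerator fixes a_0 = -1, a_1 = -5.
Iterating: -1, -5, -13, -29, -61, -125, -253, -509, so a_7 = -509.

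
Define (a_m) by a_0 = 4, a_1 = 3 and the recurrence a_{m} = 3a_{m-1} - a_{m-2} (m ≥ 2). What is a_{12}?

68260

The ordinary generating function has denominator 1 - 3z + z^2.
Iterating the recurrence: a_0,…,a_{12} = 4, 3, 5, 12, 31, 81, 212, 555, 1453, 3804, 9959, 26073, 68260.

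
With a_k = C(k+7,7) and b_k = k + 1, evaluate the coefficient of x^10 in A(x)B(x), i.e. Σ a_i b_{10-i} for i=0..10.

92378

The convolution is the x^10 coefficient of A(x)B(x).
Σ = 1·11 + 8·10 + 36·9 + 120·8 + 330·7 + 792·6 + 1716·5 + 3432·4 + 6435·3 + 11440·2 + 19448·1 = 92378.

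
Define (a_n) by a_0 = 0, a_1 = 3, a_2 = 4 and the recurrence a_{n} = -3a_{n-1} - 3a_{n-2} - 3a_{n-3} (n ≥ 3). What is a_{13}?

The ordinary generating function has denominator 1 + 3t + 3t^2 + 3t^3.
Iterating the recurrence: a_0,…,a_{13} = 0, 3, 4, -21, 42, -75, 162, -387, 900, -2025, 4536, -10233, 23166, -52407.

-52407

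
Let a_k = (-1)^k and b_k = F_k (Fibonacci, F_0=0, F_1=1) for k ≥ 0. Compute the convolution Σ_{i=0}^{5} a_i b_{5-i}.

The convolution is the t^5 coefficient of A(t)B(t).
Σ = 1·5 − 1·3 + 1·2 − 1·1 + 1·1 − 1·0 = 4.

4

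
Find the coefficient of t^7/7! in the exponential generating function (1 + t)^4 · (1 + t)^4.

40320

The EGF product rule gives c_7 = Σ_{k_1+k_2=7} C(7; k_1,k_2) · ∏ g_i(k_i), where (1+t)^4 gives the falling factorial (4)_k; (1+t)^4 gives the falling factorial (4)_k.
g_1(k) for k = 0…7: 1, 4, 12, 24, 24, 0, 0, 0.
g_2(k) for k = 0…7: 1, 4, 12, 24, 24, 0, 0, 0.
c_7 = Σ_k C(7,k)·g_1(k)·g_2(7−k) = 35·24·24 + 35·24·24 = 20160 + 20160 = 40320.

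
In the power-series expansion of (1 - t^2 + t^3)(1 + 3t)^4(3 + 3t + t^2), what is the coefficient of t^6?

-42

(1 - t^2 + t^3) has coefficients 1,0,-1,1 for degrees 0…3.
(1 + 3t)^4 has coefficients 1,12,54,108,81,0,0 for degrees 0…6.
Finally multiplying by (3 + 3t + t^2), the product of all factors after the first has coefficients 3,39,199,498,621,351,81 for degrees 0…6.
[t^6] = 1·81 − 1·621 + 1·498 = -42.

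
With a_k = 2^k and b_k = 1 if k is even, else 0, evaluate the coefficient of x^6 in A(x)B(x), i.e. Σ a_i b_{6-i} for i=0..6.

85

This is [x^6] in the product of the two ordinary generating functions.
Σ = 1·1 + 2·0 + 4·1 + 8·0 + 16·1 + 32·0 + 64·1 = 85.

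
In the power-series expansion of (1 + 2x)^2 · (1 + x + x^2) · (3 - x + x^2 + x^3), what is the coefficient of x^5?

(1 + 2x)^2 has coefficients 1,4,4 for degrees 0…2.
(1 + x + x^2) has coefficients 1,1,1,0,0,0 for degrees 0…5.
Finally multiplying by (3 - x + x^2 + x^3), the product of all factors after the first has coefficients 3,2,3,1,2,1 for degrees 0…5.
[x^5] = 1·1 + 4·2 + 4·1 = 13.

13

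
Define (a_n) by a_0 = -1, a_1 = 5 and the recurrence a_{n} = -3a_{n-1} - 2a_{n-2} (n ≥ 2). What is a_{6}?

The ordinary generating function has denominator 1 + 3t + 2t^2.
Iterating the recurrence: a_0,…,a_{6} = -1, 5, -13, 29, -61, 125, -253.

-253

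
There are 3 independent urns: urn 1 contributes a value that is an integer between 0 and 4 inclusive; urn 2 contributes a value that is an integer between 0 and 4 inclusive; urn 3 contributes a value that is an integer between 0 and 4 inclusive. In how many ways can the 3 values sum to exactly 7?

The generating function for the choices is (1 + y + y² + y³ + y⁴)·(1 + y + y² + y³ + y⁴)·(1 + y + y² + y³ + y⁴); the count is [y⁷].
(1 + y + y² + y³ + y⁴) has coefficients 1,1,1,1,1 for degrees 0…4.
(1 + y + y² + y³ + y⁴) has coefficients 1,1,1,1,1,0,0,0 for degrees 0…7.
Finally multiplying by (1 + y + y² + y³ + y⁴), the product of all factors after the first has coefficients 1,2,3,4,5,4,3,2 for degrees 0…7.
[y⁷] = 1·2 + 1·3 + 1·4 + 1·5 + 1·4 = 18.

18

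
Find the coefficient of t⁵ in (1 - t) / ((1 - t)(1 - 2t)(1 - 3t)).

The denominator gives the recurrence a_n = 6a_(n−1) − 11a_(n−2) + 6a_(n−3) for n ≥ 3; the numerator fixes a_0 = 1, a_1 = 5, a_2 = 19.
Iterating: 1, 5, 19, 65, 211, 665, so a_5 = 665.

665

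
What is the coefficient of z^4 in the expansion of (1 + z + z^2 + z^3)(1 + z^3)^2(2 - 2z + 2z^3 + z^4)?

1

(1 + z + z^2 + z^3) has coefficients 1,1,1,1 for degrees 0…3.
(1 + z^3)^2 has coefficients 1,0,0,2,0 for degrees 0…4.
Finally multiplying by (2 - 2z + 2z^3 + z^4), the product of all factors after the first has coefficients 2,-2,0,6,-3 for degrees 0…4.
[z^4] = 1·(-3) + 1·6 + 1·0 + 1·(-2) = 1.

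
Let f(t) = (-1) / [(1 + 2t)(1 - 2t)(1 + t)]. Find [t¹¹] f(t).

The denominator gives the recurrence a_n = −a_(n−1) + 4a_(n−2) + 4a_(n−3) for n ≥ 3; the numerator fixes a_0 = -1, a_1 = 1, a_2 = -5.
Iterating: -1, 1, -5, 5, -21, 21, -85, 85, -341, 341, -1365, 1365, so a_11 = 1365.

1365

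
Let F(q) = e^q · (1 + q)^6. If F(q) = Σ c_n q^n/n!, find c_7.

37633

The EGF product rule gives c_7 = Σ_{k_1+k_2=7} C(7; k_1,k_2) · ∏ g_i(k_i), where e^q gives (1)^k; (1+q)^6 gives the falling factorial (6)_k.
g_1(k) for k = 0…7: 1, 1, 1, 1, 1, 1, 1, 1.
g_2(k) for k = 0…7: 1, 6, 30, 120, 360, 720, 720, 0.
c_7 = Σ_k C(7,k)·g_1(k)·g_2(7−k) = 7·1·720 + 21·1·720 + 35·1·360 + 35·1·120 + 21·1·30 + 7·1·6 + 1·1·1 = 5040 + 15120 + 12600 + 4200 + 630 + 42 + 1 = 37633.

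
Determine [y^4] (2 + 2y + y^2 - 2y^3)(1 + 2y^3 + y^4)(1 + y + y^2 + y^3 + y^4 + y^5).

(2 + 2y + y^2 - 2y^3) has coefficients 2,2,1,-2 for degrees 0…3.
(1 + 2y^3 + y^4) has coefficients 1,0,0,2,1 for degrees 0…4.
Finally multiplying by (1 + y + y^2 + y^3 + y^4 + y^5), the product of all factors after the first has coefficients 1,1,1,3,4 for degrees 0…4.
[y^4] = 2·4 + 2·3 + 1·1 − 2·1 = 13.

13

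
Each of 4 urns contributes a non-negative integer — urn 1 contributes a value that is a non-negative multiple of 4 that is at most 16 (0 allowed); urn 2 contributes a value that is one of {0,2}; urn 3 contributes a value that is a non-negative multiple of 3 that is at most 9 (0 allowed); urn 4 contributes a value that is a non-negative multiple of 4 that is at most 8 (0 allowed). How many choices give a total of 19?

6

The generating function for the choices is (1 + z^4 + z^8 + z^12 + z^16)·(1 + z^2)·(1 + z^3 + z^6 + z^9)·(1 + z^4 + z^8); the count is [z^19].
(1 + z^4 + z^8 + z^12 + z^16) has coefficients 1,0,0,0,1,0,0,0,1,0,0,0,1,0,0,0,1 for degrees 0…16.
(1 + z^2) has coefficients 1,0,1,0,0,0,0,0,0,0,0,0,0,0,0,0,0,0,0,0 for degrees 0…19.
Multiplying by (1 + z^3 + z^6 + z^9) gives running coefficients 1,0,1,1,0,1,1,0,1,1,0,1,0,0,0,0,0,0,0,0 for degrees 0…19.
Finally multiplying by (1 + z^4 + z^8), the product of all factors after the first has coefficients 1,0,1,1,1,1,2,1,2,2,2,2,1,2,1,1,1,1,0,1 for degrees 0…19.
[z^19] = 1·1 + 1·1 + 1·2 + 1·1 + 1·1 = 6.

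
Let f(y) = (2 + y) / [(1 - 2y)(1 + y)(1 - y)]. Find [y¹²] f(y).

13652

Partial fractions give a closed form: a_n = (10/3)·2^n + (1/6)·(-1)^n + (-3/2)·1^n.
At n = 12: a_12 = 13652.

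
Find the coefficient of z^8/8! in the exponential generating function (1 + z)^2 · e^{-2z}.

1792

The EGF product rule gives c_8 = Σ_{k_1+k_2=8} C(8; k_1,k_2) · ∏ g_i(k_i), where (1+z)^2 gives the falling factorial (2)_k; e^{-2z} gives (-2)^k.
g_1(k) for k = 0…8: 1, 2, 2, 0, 0, 0, 0, 0, 0.
g_2(k) for k = 0…8: 1, -2, 4, -8, 16, -32, 64, -128, 256.
c_8 = Σ_k C(8,k)·g_1(k)·g_2(8−k) = 1·1·256 + 8·2·(-128) + 28·2·64 = 256 − 2048 + 3584 = 1792.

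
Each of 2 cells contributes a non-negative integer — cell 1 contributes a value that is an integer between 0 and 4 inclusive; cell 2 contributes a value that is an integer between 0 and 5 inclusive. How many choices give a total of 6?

The generating function for the choices is (1 + z + z^2 + z^3 + z^4)·(1 + z + z^2 + z^3 + z^4 + z^5); the count is [z^6].
(1 + z + z^2 + z^3 + z^4) has coefficients 1,1,1,1,1 for degrees 0…4.
(1 + z + z^2 + z^3 + z^4 + z^5) has coefficients 1,1,1,1,1,1,0 for degrees 0…6.
[z^6] = 1·0 + 1·1 + 1·1 + 1·1 + 1·1 = 4.

4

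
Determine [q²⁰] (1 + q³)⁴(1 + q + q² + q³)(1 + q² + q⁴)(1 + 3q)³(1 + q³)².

(1 + q³)⁴ has coefficients 1,0,0,4,0,0,6,0,0,4,0,0,1 for degrees 0…12.
(1 + q + q² + q³) has coefficients 1,1,1,1,0,0,0,0,0,0,0,0,0,0,0,0,0,0,0,0,0 for degrees 0…20.
Multiplying by (1 + q² + q⁴) gives running coefficients 1,1,2,2,2,2,1,1,0,0,0,0,0,0,0,0,0,0,0,0,0 for degrees 0…20.
Multiplying by (1 + 3q)³ gives running coefficients 1,10,38,74,101,128,127,118,90,54,27,0,0,0,0,0,0,0,0,0,0 for degrees 0…20.
Finally multiplying by (1 + q³)², the product of all factors after the first has coefficients 1,10,38,76,121,204,276,330,384,382,364,308,235,172,90,54,27,0,0,0,0 for degrees 0…20.
[q²⁰] = 1·0 + 4·0 + 6·90 + 4·308 + 1·384 = 2156.

2156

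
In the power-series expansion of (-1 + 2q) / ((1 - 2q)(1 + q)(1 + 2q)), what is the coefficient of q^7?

Partial fractions give a closed form: a_n = (1)·(-1)^n + (-2)·(-2)^n.
At n = 7: a_7 = 255.

255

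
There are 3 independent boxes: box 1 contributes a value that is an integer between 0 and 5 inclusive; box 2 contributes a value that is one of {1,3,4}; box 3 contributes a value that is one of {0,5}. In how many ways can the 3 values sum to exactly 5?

The generating function for the choices is (1 + x + x^2 + x^3 + x^4 + x^5)·(x + x^3 + x^4)·(1 + x^5); the count is [x^5].
(1 + x + x^2 + x^3 + x^4 + x^5) has coefficients 1,1,1,1,1,1 for degrees 0…5.
(x + x^3 + x^4) has coefficients 0,1,0,1,1,0 for degrees 0…5.
Finally multiplying by (1 + x^5), the product of all factors after the first has coefficients 0,1,0,1,1,0 for degrees 0…5.
[x^5] = 1·0 + 1·1 + 1·1 + 1·0 + 1·1 + 1·0 = 3.

3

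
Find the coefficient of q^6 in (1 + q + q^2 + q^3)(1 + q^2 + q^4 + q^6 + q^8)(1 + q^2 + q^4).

(1 + q + q^2 + q^3) has coefficients 1,1,1,1 for degrees 0…3.
(1 + q^2 + q^4 + q^6 + q^8) has coefficients 1,0,1,0,1,0,1 for degrees 0…6.
Finally multiplying by (1 + q^2 + q^4), the product of all factors after the first has coefficients 1,0,2,0,3,0,3 for degrees 0…6.
[q^6] = 1·3 + 1·0 + 1·3 + 1·0 = 6.

6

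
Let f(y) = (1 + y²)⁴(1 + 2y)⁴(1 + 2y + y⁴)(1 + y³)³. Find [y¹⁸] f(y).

1613

(1 + y²)⁴ has coefficients 1,0,4,0,6,0,4,0,1 for degrees 0…8.
(1 + 2y)⁴ has coefficients 1,8,24,32,16,0,0,0,0,0,0,0,0,0,0,0,0,0,0 for degrees 0…18.
Multiplying by (1 + 2y + y⁴) gives running coefficients 1,10,40,80,81,40,24,32,16,0,0,0,0,0,0,0,0,0,0 for degrees 0…18.
Finally multiplying by (1 + y³)³, the product of all factors after the first has coefficients 1,10,40,83,111,160,267,305,256,313,349,208,152,177,88,24,32,16,0 for degrees 0…18.
[y¹⁸] = 1·0 + 4·32 + 6·88 + 4·152 + 1·349 = 1613.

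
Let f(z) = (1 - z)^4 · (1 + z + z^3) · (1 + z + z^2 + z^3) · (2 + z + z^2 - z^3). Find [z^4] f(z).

(1 - z)^4 has coefficients 1,-4,6,-4,1 for degrees 0…4.
(1 + z + z^3) has coefficients 1,1,0,1,0 for degrees 0…4.
Multiplying by (1 + z + z^2 + z^3) gives running coefficients 1,2,2,3,2 for degrees 0…4.
Finally multiplying by (2 + z + z^2 - z^3), the product of all factors after the first has coefficients 2,5,7,9,7 for degrees 0…4.
[z^4] = 1·7 − 4·9 + 6·7 − 4·5 + 1·2 = -5.

-5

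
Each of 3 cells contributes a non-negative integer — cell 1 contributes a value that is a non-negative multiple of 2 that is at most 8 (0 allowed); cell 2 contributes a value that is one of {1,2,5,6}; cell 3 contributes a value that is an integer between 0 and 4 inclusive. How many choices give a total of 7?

The generating function for the choices is (1 + y² + y⁴ + y⁶ + y⁸)·(y + y² + y⁵ + y⁶)·(1 + y + y² + y³ + y⁴); the count is [y⁷].
(1 + y² + y⁴ + y⁶ + y⁸) has coefficients 1,0,1,0,1,0,1,0 for degrees 0…7.
(y + y² + y⁵ + y⁶) has coefficients 0,1,1,0,0,1,1,0 for degrees 0…7.
Finally multiplying by (1 + y + y² + y³ + y⁴), the product of all factors after the first has coefficients 0,1,2,2,2,3,3,2 for degrees 0…7.
[y⁷] = 1·2 + 1·3 + 1·2 + 1·1 = 8.

8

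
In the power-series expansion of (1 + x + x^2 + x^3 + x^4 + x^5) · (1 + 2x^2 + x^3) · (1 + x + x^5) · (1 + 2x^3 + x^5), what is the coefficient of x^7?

(1 + x + x^2 + x^3 + x^4 + x^5) has coefficients 1,1,1,1,1,1 for degrees 0…5.
(1 + 2x^2 + x^3) has coefficients 1,0,2,1,0,0,0,0 for degrees 0…7.
Multiplying by (1 + x + x^5) gives running coefficients 1,1,2,3,1,1,0,2 for degrees 0…7.
Finally multiplying by (1 + 2x^3 + x^5), the product of all factors after the first has coefficients 1,1,2,5,3,6,7,6 for degrees 0…7.
[x^7] = 1·6 + 1·7 + 1·6 + 1·3 + 1·5 + 1·2 = 29.

29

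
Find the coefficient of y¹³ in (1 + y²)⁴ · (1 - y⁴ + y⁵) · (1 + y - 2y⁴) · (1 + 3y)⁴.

(1 + y²)⁴ has coefficients 1,0,4,0,6,0,4,0,1 for degrees 0…8.
(1 - y⁴ + y⁵) has coefficients 1,0,0,0,-1,1,0,0,0,0,0,0,0,0 for degrees 0…13.
Multiplying by (1 + y - 2y⁴) gives running coefficients 1,1,0,0,-3,0,1,0,2,-2,0,0,0,0 for degrees 0…13.
Finally multiplying by (1 + 3y)⁴, the product of all factors after the first has coefficients 1,13,66,162,186,45,-161,-312,-187,130,165,108,-54,-162 for degrees 0…13.
[y¹³] = 1·(-162) + 4·108 + 6·130 + 4·(-312) + 1·45 = -153.

-153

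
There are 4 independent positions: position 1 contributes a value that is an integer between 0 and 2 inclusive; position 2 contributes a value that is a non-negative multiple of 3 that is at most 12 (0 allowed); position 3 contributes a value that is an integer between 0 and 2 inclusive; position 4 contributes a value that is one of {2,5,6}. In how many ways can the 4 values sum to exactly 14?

9

The generating function for the choices is (1 + q + q^2)·(1 + q^3 + q^6 + q^9 + q^12)·(1 + q + q^2)·(q^2 + q^5 + q^6); the count is [q^14].
(1 + q + q^2) has coefficients 1,1,1 for degrees 0…2.
(1 + q^3 + q^6 + q^9 + q^12) has coefficients 1,0,0,1,0,0,1,0,0,1,0,0,1,0,0 for degrees 0…14.
Multiplying by (1 + q + q^2) gives running coefficients 1,1,1,1,1,1,1,1,1,1,1,1,1,1,1 for degrees 0…14.
Finally multiplying by (q^2 + q^5 + q^6), the product of all factors after the first has coefficients 0,0,1,1,1,2,3,3,3,3,3,3,3,3,3 for degrees 0…14.
[q^14] = 1·3 + 1·3 + 1·3 = 9.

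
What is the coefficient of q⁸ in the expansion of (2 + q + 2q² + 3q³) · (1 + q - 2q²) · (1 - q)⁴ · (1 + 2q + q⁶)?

-36

(2 + q + 2q² + 3q³) has coefficients 2,1,2,3 for degrees 0…3.
(1 + q - 2q²) has coefficients 1,1,-2,0,0,0,0,0,0 for degrees 0…8.
Multiplying by (1 - q)⁴ gives running coefficients 1,-3,0,10,-15,9,-2,0,0 for degrees 0…8.
Finally multiplying by (1 + 2q + q⁶), the product of all factors after the first has coefficients 1,-1,-6,10,5,-21,17,-7,0 for degrees 0…8.
[q⁸] = 2·0 + 1·(-7) + 2·17 + 3·(-21) = -36.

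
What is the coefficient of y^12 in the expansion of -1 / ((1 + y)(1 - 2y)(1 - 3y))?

Partial fractions give a closed form: a_n = (-1/12)·(-1)^n + (4/3)·2^n + (-9/4)·3^n.
At n = 12: a_12 = -1190281.

-1190281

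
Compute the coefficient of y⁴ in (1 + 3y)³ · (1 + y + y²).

54

(1 + 3y)³ has coefficients 1,9,27,27 for degrees 0…3.
(1 + y + y²) has coefficients 1,1,1,0,0 for degrees 0…4.
[y⁴] = 1·0 + 9·0 + 27·1 + 27·1 = 54.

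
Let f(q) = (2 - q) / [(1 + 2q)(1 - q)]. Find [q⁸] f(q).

Partial fractions give a closed form: a_n = (5/3)·(-2)^n + (1/3)·1^n.
At n = 8: a_8 = 427.

427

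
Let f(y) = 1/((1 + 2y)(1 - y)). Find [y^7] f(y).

-85

Partial fractions give a closed form: a_n = (2/3)·(-2)^n + (1/3)·1^n.
At n = 7: a_7 = -85.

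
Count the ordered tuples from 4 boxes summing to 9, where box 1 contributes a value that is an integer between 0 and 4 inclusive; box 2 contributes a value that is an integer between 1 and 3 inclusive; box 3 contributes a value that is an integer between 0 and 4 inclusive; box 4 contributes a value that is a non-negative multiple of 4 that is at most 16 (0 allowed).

The generating function for the choices is (1 + x + x^2 + x^3 + x^4)·(x + x^2 + x^3)·(1 + x + x^2 + x^3 + x^4)·(1 + x^4 + x^8 + x^12 + x^16); the count is [x^9].
(1 + x + x^2 + x^3 + x^4) has coefficients 1,1,1,1,1 for degrees 0…4.
(x + x^2 + x^3) has coefficients 0,1,1,1,0,0,0,0,0,0 for degrees 0…9.
Multiplying by (1 + x + x^2 + x^3 + x^4) gives running coefficients 0,1,2,3,3,3,2,1,0,0 for degrees 0…9.
Finally multiplying by (1 + x^4 + x^8 + x^12 + x^16), the product of all factors after the first has coefficients 0,1,2,3,3,4,4,4,3,4 for degrees 0…9.
[x^9] = 1·4 + 1·3 + 1·4 + 1·4 + 1·4 = 19.

19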